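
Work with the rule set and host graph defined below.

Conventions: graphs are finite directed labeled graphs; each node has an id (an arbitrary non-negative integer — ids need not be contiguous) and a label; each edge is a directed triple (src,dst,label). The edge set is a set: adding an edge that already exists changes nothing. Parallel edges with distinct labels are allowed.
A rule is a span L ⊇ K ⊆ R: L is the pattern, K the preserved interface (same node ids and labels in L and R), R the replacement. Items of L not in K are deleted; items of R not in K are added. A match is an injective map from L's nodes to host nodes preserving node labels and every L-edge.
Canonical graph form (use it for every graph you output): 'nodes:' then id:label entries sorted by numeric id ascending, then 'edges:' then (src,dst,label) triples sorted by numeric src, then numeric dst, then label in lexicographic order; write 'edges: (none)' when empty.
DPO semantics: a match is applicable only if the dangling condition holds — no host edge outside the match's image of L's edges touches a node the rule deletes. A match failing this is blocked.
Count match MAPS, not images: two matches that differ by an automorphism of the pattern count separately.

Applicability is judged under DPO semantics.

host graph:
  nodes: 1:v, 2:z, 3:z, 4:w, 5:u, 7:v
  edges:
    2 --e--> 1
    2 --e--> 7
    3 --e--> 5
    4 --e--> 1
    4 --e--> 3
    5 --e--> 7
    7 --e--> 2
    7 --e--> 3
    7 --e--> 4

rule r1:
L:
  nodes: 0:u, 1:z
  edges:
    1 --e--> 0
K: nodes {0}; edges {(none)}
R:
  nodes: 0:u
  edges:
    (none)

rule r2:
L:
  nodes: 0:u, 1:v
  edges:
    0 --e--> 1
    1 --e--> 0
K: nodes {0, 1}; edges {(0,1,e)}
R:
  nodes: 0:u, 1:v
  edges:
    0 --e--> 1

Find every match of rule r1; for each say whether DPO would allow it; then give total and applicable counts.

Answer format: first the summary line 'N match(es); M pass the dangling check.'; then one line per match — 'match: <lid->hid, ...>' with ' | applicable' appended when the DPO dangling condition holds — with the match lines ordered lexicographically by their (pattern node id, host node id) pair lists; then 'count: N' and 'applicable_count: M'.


1 match(es); 0 pass the dangling check.
match: 0->5, 1->3
count: 1
applicable_count: 0


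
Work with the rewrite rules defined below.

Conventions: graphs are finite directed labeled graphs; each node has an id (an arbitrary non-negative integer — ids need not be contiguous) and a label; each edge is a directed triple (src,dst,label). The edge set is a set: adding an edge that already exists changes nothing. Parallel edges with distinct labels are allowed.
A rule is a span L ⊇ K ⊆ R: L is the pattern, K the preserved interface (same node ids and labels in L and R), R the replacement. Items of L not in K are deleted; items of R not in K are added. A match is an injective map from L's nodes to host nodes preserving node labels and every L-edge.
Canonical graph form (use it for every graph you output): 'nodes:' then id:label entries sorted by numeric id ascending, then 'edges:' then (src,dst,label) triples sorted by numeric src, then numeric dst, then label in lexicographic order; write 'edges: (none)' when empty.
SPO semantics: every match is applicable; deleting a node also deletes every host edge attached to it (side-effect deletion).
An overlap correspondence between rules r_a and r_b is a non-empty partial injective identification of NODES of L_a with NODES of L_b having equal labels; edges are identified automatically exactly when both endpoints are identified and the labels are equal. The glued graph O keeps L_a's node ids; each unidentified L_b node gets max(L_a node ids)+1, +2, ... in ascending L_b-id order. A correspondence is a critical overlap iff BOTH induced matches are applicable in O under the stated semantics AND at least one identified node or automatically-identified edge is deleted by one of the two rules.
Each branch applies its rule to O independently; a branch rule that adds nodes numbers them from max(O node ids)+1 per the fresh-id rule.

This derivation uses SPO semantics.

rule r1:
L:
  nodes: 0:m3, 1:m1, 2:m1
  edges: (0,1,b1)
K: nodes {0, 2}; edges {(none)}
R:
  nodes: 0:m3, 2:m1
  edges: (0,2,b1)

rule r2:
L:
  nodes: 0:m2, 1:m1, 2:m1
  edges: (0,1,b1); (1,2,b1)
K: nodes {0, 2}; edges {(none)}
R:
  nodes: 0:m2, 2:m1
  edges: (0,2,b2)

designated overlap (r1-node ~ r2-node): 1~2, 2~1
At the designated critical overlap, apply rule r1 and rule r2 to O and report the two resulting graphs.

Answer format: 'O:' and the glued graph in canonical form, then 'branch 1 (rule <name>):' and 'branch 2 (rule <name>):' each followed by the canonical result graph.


O:
nodes: 0:m3, 1:m1, 2:m1, 3:m2
edges: (0,1,b1); (2,1,b1); (3,2,b1)
branch 1 (rule r1):
nodes: 0:m3, 2:m1, 3:m2
edges: (0,2,b1); (3,2,b1)
branch 2 (rule r2):
nodes: 0:m3, 1:m1, 3:m2
edges: (0,1,b1); (3,1,b2)


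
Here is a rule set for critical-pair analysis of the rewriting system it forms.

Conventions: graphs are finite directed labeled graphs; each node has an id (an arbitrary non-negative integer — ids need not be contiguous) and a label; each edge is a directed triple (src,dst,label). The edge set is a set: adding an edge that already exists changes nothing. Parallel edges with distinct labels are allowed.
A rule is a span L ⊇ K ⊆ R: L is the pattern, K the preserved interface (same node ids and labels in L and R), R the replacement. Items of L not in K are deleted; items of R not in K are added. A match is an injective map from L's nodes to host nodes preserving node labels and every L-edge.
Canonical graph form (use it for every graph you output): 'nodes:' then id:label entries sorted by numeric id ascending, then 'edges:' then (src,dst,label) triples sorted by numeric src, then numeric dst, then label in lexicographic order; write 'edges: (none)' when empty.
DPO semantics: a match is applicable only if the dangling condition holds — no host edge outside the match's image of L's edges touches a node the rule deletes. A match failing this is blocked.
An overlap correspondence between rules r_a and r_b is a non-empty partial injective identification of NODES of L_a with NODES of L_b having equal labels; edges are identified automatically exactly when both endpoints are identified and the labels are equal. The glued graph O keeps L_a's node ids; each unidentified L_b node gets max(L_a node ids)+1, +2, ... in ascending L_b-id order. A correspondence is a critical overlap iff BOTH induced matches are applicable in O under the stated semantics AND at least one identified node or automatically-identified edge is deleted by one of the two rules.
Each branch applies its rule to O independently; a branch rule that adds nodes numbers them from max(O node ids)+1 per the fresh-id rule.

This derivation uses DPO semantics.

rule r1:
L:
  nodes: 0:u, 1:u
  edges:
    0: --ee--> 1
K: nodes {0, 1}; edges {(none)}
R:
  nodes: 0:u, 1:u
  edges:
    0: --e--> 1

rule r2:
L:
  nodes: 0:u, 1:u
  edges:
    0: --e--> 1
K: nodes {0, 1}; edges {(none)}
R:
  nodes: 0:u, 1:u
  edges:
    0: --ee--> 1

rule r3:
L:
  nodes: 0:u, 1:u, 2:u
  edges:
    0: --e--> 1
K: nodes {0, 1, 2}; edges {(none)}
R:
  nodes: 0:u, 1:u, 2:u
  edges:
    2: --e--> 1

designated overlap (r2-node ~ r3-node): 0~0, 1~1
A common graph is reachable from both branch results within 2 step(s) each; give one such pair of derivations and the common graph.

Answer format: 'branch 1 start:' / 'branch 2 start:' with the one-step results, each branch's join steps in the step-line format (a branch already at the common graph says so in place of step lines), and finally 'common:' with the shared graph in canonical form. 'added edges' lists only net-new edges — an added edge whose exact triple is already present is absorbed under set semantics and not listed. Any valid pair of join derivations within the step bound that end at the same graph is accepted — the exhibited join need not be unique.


branch 1 start:
nodes: 0:u, 1:u, 2:u
edges: (0,1,ee)
branch 2 start:
nodes: 0:u, 1:u, 2:u
edges: (2,1,e)
branch 1 step 1: rule r1; match: 0->0, 1->1; deleted nodes (none); deleted edges (0,1,ee); added nodes (none); added edges (0,1,e); result: nodes: 0:u, 1:u, 2:u edges: (0,1,e)
branch 2 step 1: rule r3; match: 0->2, 1->1, 2->0; deleted nodes (none); deleted edges (2,1,e); added nodes (none); added edges (0,1,e); result: nodes: 0:u, 1:u, 2:u edges: (0,1,e)
common:
nodes: 0:u, 1:u, 2:u
edges: (0,1,e)


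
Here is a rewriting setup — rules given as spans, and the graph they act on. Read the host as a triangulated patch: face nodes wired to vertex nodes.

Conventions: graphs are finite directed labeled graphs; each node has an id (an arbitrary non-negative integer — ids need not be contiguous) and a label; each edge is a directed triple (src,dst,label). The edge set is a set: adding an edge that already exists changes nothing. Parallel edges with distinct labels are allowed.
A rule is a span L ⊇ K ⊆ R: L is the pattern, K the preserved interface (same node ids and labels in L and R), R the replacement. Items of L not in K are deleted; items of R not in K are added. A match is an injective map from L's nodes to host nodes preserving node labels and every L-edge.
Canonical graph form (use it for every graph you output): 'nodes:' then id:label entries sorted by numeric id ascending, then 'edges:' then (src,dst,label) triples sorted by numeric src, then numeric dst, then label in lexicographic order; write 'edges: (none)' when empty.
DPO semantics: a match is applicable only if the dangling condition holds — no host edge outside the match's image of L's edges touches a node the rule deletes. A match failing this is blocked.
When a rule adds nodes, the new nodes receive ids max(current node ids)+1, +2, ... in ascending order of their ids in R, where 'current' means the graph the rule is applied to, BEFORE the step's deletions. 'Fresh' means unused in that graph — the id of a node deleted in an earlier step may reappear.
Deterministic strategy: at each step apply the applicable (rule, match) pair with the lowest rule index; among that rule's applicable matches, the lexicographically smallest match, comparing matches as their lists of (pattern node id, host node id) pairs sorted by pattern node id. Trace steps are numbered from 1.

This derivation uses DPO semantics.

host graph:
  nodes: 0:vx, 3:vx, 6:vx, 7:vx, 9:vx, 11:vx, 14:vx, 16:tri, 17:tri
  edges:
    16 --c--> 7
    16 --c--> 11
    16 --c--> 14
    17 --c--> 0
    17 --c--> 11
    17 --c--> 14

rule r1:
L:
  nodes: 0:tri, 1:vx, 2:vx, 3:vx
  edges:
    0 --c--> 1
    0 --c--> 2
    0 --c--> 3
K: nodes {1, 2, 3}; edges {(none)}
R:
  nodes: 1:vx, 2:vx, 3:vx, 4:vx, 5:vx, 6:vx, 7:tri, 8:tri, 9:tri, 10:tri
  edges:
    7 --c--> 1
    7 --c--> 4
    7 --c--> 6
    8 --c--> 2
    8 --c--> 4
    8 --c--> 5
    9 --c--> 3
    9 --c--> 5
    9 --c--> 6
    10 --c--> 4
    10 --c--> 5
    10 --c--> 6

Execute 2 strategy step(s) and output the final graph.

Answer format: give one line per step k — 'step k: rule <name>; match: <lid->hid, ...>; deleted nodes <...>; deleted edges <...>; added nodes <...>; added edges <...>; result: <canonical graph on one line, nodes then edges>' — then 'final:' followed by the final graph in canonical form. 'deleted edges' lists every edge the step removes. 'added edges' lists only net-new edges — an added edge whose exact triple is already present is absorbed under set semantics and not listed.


step 1: rule r1; match: 0->16, 1->7, 2->11, 3->14; deleted nodes 16; deleted edges (16,7,c); (16,11,c); (16,14,c); added nodes 18, 19, 20, 21, 22, 23, 24; added edges (21,7,c); (21,18,c); (21,20,c); (22,11,c); (22,18,c); (22,19,c); (23,14,c); (23,19,c); (23,20,c); (24,18,c); (24,19,c); (24,20,c); result: nodes: 0:vx, 3:vx, 6:vx, 7:vx, 9:vx, 11:vx, 14:vx, 17:tri, 18:vx, 19:vx, 20:vx, 21:tri, 22:tri, 23:tri, 24:tri edges: (17,0,c); (17,11,c); (17,14,c); (21,7,c); (21,18,c); (21,20,c); (22,11,c); (22,18,c); (22,19,c); (23,14,c); (23,19,c); (23,20,c); (24,18,c); (24,19,c); (24,20,c)
step 2: rule r1; match: 0->17, 1->0, 2->11, 3->14; deleted nodes 17; deleted edges (17,0,c); (17,11,c); (17,14,c); added nodes 25, 26, 27, 28, 29, 30, 31; added edges (28,0,c); (28,25,c); (28,27,c); (29,11,c); (29,25,c); (29,26,c); (30,14,c); (30,26,c); (30,27,c); (31,25,c); (31,26,c); (31,27,c); result: nodes: 0:vx, 3:vx, 6:vx, 7:vx, 9:vx, 11:vx, 14:vx, 18:vx, 19:vx, 20:vx, 21:tri, 22:tri, 23:tri, 24:tri, 25:vx, 26:vx, 27:vx, 28:tri, 29:tri, 30:tri, 31:tri edges: (21,7,c); (21,18,c); (21,20,c); (22,11,c); (22,18,c); (22,19,c); (23,14,c); (23,19,c); (23,20,c); (24,18,c); (24,19,c); (24,20,c); (28,0,c); (28,25,c); (28,27,c); (29,11,c); (29,25,c); (29,26,c); (30,14,c); (30,26,c); (30,27,c); (31,25,c); (31,26,c); (31,27,c)
final:
nodes: 0:vx, 3:vx, 6:vx, 7:vx, 9:vx, 11:vx, 14:vx, 18:vx, 19:vx, 20:vx, 21:tri, 22:tri, 23:tri, 24:tri, 25:vx, 26:vx, 27:vx, 28:tri, 29:tri, 30:tri, 31:tri
edges: (21,7,c); (21,18,c); (21,20,c); (22,11,c); (22,18,c); (22,19,c); (23,14,c); (23,19,c); (23,20,c); (24,18,c); (24,19,c); (24,20,c); (28,0,c); (28,25,c); (28,27,c); (29,11,c); (29,25,c); (29,26,c); (30,14,c); (30,26,c); (30,27,c); (31,25,c); (31,26,c); (31,27,c)


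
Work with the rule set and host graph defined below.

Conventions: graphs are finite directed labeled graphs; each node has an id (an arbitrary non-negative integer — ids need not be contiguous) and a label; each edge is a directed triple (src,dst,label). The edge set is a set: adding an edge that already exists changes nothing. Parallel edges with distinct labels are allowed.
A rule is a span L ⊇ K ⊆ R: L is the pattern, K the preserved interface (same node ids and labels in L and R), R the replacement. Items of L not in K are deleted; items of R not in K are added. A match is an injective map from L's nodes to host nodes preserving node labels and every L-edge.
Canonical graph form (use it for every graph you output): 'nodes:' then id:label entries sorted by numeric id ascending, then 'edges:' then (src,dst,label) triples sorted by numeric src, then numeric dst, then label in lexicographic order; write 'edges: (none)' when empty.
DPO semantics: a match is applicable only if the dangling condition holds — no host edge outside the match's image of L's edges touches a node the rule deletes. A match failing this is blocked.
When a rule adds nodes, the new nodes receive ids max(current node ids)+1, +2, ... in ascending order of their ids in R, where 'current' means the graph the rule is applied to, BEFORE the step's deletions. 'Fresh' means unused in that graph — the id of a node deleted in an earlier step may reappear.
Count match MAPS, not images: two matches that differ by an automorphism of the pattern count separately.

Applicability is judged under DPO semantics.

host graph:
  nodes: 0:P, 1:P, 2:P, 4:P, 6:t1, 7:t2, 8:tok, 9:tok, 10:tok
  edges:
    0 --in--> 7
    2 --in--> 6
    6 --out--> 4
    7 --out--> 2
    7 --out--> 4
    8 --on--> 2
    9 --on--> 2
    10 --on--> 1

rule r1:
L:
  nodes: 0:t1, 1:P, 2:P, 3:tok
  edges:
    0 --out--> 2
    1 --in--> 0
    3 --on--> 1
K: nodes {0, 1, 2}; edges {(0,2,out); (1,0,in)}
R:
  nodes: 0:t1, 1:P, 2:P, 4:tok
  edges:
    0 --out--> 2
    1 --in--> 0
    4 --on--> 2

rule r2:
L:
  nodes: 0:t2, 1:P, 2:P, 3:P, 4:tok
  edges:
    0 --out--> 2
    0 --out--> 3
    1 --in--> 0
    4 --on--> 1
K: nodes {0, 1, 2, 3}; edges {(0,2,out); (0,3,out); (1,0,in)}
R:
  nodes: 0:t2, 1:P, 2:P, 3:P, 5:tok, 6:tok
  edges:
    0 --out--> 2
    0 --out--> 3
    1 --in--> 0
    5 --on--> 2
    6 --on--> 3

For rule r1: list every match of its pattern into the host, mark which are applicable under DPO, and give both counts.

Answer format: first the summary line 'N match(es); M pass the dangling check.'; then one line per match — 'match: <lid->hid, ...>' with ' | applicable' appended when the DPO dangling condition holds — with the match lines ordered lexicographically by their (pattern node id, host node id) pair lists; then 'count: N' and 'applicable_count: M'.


2 match(es); 2 pass the dangling check.
match: 0->6, 1->2, 2->4, 3->8 | applicable
match: 0->6, 1->2, 2->4, 3->9 | applicable
count: 2
applicable_count: 2


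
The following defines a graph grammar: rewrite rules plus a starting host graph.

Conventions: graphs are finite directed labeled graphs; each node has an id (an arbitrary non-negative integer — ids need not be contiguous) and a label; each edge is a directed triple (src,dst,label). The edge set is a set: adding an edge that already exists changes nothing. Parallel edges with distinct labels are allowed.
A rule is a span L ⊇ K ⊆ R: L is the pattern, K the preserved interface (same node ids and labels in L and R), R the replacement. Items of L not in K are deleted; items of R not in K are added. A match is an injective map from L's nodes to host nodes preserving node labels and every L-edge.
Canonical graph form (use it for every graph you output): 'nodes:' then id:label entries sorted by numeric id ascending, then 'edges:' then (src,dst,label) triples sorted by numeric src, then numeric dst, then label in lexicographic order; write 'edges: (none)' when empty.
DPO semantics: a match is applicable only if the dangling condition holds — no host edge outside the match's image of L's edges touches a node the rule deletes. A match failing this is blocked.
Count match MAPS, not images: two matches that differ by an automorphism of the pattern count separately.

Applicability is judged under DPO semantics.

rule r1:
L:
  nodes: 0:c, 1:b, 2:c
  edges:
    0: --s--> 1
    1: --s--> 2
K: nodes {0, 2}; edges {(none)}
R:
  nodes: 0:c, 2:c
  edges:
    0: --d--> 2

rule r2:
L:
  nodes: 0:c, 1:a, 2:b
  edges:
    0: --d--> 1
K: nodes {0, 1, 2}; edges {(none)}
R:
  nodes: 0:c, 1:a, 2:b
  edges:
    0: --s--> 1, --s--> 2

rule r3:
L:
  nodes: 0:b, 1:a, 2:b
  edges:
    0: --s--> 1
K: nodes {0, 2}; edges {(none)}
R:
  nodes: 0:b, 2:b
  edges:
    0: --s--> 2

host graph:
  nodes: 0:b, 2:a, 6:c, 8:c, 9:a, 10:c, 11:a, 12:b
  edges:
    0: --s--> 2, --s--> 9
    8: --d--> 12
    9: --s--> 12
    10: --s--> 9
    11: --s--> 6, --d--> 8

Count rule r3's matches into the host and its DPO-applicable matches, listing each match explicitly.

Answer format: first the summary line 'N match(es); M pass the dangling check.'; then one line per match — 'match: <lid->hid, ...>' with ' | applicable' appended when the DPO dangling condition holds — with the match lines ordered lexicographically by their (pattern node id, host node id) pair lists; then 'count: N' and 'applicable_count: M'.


2 match(es); 1 pass the dangling check.
match: 0->0, 1->2, 2->12 | applicable
match: 0->0, 1->9, 2->12
count: 2
applicable_count: 1


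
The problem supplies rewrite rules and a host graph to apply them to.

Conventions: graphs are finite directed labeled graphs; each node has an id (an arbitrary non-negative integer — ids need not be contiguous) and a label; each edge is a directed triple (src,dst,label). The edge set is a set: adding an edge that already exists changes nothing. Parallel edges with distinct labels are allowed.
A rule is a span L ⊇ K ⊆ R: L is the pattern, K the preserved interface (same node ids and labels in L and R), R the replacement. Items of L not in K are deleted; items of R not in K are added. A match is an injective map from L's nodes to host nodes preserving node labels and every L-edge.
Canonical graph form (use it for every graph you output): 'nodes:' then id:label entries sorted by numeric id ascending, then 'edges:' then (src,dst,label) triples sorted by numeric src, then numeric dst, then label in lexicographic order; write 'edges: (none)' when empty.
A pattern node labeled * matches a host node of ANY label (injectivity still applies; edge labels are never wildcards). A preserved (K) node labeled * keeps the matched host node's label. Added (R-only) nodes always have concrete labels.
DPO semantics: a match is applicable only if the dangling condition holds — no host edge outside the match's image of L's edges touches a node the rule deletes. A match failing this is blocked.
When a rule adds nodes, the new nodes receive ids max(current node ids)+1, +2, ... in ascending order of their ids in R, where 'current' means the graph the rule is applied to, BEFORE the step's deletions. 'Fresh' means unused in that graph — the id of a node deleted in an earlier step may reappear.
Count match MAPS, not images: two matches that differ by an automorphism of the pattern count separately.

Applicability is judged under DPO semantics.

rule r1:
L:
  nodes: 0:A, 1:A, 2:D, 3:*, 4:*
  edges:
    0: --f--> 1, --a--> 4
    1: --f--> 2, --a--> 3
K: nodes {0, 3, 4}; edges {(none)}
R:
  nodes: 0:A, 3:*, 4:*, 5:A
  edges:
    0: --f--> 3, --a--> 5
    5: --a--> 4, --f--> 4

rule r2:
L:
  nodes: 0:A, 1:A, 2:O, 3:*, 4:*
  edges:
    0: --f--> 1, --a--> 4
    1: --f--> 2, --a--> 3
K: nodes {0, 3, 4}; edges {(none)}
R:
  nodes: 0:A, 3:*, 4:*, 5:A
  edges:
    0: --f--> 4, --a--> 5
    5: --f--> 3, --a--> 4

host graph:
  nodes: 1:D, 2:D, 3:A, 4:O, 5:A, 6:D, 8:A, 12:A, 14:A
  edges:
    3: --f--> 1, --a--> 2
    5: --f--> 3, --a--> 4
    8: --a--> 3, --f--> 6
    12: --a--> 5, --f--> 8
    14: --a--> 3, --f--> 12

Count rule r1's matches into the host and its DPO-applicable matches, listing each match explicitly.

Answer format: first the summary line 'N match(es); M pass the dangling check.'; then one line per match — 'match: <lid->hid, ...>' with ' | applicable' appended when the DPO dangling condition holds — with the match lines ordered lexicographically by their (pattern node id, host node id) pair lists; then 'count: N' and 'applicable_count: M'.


2 match(es); 1 pass the dangling check.
match: 0->5, 1->3, 2->1, 3->2, 4->4
match: 0->12, 1->8, 2->6, 3->3, 4->5 | applicable
count: 2
applicable_count: 1


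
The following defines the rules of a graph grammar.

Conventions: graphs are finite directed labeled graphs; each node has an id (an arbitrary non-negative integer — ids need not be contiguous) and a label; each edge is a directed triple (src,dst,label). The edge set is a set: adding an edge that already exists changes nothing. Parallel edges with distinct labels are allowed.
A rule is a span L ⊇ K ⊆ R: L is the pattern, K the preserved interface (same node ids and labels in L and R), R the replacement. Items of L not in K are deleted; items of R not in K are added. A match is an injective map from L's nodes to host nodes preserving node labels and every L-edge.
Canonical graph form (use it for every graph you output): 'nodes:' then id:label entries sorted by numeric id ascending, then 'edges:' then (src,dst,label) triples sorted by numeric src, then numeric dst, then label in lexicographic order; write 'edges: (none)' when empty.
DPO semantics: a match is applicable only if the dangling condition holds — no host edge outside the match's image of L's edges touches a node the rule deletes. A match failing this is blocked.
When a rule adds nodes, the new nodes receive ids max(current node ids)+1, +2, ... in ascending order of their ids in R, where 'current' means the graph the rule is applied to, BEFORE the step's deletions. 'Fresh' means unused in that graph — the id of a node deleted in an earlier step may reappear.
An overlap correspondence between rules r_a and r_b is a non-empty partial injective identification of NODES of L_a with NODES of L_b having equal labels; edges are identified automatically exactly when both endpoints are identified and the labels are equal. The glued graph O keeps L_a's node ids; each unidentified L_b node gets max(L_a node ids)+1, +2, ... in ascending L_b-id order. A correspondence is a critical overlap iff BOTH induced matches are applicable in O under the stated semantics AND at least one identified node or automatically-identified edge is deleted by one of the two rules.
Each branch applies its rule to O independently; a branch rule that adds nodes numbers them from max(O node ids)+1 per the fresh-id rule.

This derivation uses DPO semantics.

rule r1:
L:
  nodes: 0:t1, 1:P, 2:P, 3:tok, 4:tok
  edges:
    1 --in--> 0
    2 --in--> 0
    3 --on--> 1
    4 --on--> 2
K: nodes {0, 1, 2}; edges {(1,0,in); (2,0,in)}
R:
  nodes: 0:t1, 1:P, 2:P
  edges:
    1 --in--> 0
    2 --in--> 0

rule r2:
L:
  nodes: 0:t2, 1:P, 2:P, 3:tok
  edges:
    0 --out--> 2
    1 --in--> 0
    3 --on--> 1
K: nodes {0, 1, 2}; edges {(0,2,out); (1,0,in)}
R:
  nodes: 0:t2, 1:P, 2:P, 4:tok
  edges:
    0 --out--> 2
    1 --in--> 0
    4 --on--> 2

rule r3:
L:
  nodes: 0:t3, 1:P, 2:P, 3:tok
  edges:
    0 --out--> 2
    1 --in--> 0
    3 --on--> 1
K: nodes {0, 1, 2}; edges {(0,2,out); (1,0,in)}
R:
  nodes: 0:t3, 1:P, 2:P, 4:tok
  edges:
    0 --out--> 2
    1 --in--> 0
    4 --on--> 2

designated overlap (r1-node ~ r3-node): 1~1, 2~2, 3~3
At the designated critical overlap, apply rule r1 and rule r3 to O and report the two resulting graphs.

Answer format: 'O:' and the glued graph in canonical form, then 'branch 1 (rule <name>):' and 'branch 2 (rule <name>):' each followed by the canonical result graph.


O:
nodes: 0:t1, 1:P, 2:P, 3:tok, 4:tok, 5:t3
edges: (1,0,in); (1,5,in); (2,0,in); (3,1,on); (4,2,on); (5,2,out)
branch 1 (rule r1):
nodes: 0:t1, 1:P, 2:P, 5:t3
edges: (1,0,in); (1,5,in); (2,0,in); (5,2,out)
branch 2 (rule r3):
nodes: 0:t1, 1:P, 2:P, 4:tok, 5:t3, 6:tok
edges: (1,0,in); (1,5,in); (2,0,in); (4,2,on); (5,2,out); (6,2,on)


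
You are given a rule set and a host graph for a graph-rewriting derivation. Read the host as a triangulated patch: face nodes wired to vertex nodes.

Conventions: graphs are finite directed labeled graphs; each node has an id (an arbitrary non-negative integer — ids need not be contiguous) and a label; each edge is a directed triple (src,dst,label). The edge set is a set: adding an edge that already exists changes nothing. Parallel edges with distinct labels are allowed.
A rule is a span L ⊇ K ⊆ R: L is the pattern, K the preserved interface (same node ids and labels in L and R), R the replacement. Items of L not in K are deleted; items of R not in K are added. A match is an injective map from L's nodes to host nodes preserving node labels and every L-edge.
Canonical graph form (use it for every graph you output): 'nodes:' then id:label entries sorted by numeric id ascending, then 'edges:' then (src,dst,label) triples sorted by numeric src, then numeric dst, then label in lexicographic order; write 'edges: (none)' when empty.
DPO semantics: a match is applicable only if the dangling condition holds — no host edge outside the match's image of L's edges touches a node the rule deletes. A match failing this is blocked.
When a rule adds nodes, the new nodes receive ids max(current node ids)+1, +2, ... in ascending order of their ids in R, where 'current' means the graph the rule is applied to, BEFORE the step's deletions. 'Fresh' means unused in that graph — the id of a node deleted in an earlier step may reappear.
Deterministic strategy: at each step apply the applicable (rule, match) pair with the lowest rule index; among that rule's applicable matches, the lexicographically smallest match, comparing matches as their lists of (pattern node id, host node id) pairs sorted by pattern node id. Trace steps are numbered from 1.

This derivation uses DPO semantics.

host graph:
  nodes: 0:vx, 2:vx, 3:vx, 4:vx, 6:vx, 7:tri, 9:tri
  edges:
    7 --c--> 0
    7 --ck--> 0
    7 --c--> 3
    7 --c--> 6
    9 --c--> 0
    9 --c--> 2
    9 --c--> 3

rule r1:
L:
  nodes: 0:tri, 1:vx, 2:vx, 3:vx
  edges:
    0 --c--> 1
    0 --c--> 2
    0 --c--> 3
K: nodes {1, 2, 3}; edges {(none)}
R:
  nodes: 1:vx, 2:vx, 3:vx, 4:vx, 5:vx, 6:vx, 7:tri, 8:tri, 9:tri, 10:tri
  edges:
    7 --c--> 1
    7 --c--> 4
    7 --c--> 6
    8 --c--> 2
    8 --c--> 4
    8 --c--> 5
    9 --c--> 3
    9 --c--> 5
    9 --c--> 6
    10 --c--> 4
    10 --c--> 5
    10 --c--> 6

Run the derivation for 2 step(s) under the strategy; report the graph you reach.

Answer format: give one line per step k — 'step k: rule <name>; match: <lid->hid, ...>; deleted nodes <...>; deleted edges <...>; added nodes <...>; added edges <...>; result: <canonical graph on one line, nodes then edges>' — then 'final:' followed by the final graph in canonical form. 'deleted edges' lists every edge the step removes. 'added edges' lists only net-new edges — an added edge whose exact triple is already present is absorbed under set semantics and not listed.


step 1: rule r1; match: 0->9, 1->0, 2->2, 3->3; deleted nodes 9; deleted edges (9,0,c); (9,2,c); (9,3,c); added nodes 10, 11, 12, 13, 14, 15, 16; added edges (13,0,c); (13,10,c); (13,12,c); (14,2,c); (14,10,c); (14,11,c); (15,3,c); (15,11,c); (15,12,c); (16,10,c); (16,11,c); (16,12,c); result: nodes: 0:vx, 2:vx, 3:vx, 4:vx, 6:vx, 7:tri, 10:vx, 11:vx, 12:vx, 13:tri, 14:tri, 15:tri, 16:tri edges: (7,0,c); (7,0,ck); (7,3,c); (7,6,c); (13,0,c); (13,10,c); (13,12,c); (14,2,c); (14,10,c); (14,11,c); (15,3,c); (15,11,c); (15,12,c); (16,10,c); (16,11,c); (16,12,c)
step 2: rule r1; match: 0->13, 1->0, 2->10, 3->12; deleted nodes 13; deleted edges (13,0,c); (13,10,c); (13,12,c); added nodes 17, 18, 19, 20, 21, 22, 23; added edges (20,0,c); (20,17,c); (20,19,c); (21,10,c); (21,17,c); (21,18,c); (22,12,c); (22,18,c); (22,19,c); (23,17,c); (23,18,c); (23,19,c); result: nodes: 0:vx, 2:vx, 3:vx, 4:vx, 6:vx, 7:tri, 10:vx, 11:vx, 12:vx, 14:tri, 15:tri, 16:tri, 17:vx, 18:vx, 19:vx, 20:tri, 21:tri, 22:tri, 23:tri edges: (7,0,c); (7,0,ck); (7,3,c); (7,6,c); (14,2,c); (14,10,c); (14,11,c); (15,3,c); (15,11,c); (15,12,c); (16,10,c); (16,11,c); (16,12,c); (20,0,c); (20,17,c); (20,19,c); (21,10,c); (21,17,c); (21,18,c); (22,12,c); (22,18,c); (22,19,c); (23,17,c); (23,18,c); (23,19,c)
final:
nodes: 0:vx, 2:vx, 3:vx, 4:vx, 6:vx, 7:tri, 10:vx, 11:vx, 12:vx, 14:tri, 15:tri, 16:tri, 17:vx, 18:vx, 19:vx, 20:tri, 21:tri, 22:tri, 23:tri
edges: (7,0,c); (7,0,ck); (7,3,c); (7,6,c); (14,2,c); (14,10,c); (14,11,c); (15,3,c); (15,11,c); (15,12,c); (16,10,c); (16,11,c); (16,12,c); (20,0,c); (20,17,c); (20,19,c); (21,10,c); (21,17,c); (21,18,c); (22,12,c); (22,18,c); (22,19,c); (23,17,c); (23,18,c); (23,19,c)


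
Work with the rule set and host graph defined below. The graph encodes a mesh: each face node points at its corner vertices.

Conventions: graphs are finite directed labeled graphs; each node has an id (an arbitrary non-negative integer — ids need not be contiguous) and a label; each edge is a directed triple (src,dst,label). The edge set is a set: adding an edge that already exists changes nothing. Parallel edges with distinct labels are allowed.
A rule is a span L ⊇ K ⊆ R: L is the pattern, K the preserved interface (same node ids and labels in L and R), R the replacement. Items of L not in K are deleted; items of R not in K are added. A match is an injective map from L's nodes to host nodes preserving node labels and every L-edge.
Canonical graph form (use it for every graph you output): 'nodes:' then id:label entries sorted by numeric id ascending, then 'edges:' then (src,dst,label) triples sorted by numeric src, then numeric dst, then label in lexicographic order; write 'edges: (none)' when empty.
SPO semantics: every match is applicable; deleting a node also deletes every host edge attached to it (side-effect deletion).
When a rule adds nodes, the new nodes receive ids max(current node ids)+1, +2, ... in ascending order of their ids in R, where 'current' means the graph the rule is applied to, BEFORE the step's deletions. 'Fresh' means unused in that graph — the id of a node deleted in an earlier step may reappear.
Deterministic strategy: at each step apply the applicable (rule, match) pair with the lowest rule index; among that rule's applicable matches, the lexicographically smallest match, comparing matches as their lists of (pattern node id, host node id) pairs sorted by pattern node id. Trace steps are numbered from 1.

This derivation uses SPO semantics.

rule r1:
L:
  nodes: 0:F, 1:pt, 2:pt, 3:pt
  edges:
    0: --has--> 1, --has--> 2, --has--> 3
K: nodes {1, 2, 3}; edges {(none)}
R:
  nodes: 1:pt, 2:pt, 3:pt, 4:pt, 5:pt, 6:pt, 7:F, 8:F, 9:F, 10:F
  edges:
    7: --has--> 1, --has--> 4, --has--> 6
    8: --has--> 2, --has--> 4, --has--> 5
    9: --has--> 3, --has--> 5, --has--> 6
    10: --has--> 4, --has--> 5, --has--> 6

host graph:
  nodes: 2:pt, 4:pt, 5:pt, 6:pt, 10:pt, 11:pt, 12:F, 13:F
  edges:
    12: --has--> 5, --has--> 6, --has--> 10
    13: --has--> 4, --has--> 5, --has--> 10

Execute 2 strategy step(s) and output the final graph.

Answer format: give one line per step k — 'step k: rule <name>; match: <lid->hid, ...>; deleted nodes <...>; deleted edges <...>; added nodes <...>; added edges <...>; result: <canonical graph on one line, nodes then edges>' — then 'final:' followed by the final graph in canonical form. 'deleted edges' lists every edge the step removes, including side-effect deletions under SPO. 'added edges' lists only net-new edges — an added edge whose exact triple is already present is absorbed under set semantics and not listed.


step 1: rule r1; match: 0->12, 1->5, 2->6, 3->10; deleted nodes 12; deleted edges (12,5,has); (12,6,has); (12,10,has); added nodes 14, 15, 16, 17, 18, 19, 20; added edges (17,5,has); (17,14,has); (17,16,has); (18,6,has); (18,14,has); (18,15,has); (19,10,has); (19,15,has); (19,16,has); (20,14,has); (20,15,has); (20,16,has); result: nodes: 2:pt, 4:pt, 5:pt, 6:pt, 10:pt, 11:pt, 13:F, 14:pt, 15:pt, 16:pt, 17:F, 18:F, 19:F, 20:F edges: (13,4,has); (13,5,has); (13,10,has); (17,5,has); (17,14,has); (17,16,has); (18,6,has); (18,14,has); (18,15,has); (19,10,has); (19,15,has); (19,16,has); (20,14,has); (20,15,has); (20,16,has)
step 2: rule r1; match: 0->13, 1->4, 2->5, 3->10; deleted nodes 13; deleted edges (13,4,has); (13,5,has); (13,10,has); added nodes 21, 22, 23, 24, 25, 26, 27; added edges (24,4,has); (24,21,has); (24,23,has); (25,5,has); (25,21,has); (25,22,has); (26,10,has); (26,22,has); (26,23,has); (27,21,has); (27,22,has); (27,23,has); result: nodes: 2:pt, 4:pt, 5:pt, 6:pt, 10:pt, 11:pt, 14:pt, 15:pt, 16:pt, 17:F, 18:F, 19:F, 20:F, 21:pt, 22:pt, 23:pt, 24:F, 25:F, 26:F, 27:F edges: (17,5,has); (17,14,has); (17,16,has); (18,6,has); (18,14,has); (18,15,has); (19,10,has); (19,15,has); (19,16,has); (20,14,has); (20,15,has); (20,16,has); (24,4,has); (24,21,has); (24,23,has); (25,5,has); (25,21,has); (25,22,has); (26,10,has); (26,22,has); (26,23,has); (27,21,has); (27,22,has); (27,23,has)
final:
nodes: 2:pt, 4:pt, 5:pt, 6:pt, 10:pt, 11:pt, 14:pt, 15:pt, 16:pt, 17:F, 18:F, 19:F, 20:F, 21:pt, 22:pt, 23:pt, 24:F, 25:F, 26:F, 27:F
edges: (17,5,has); (17,14,has); (17,16,has); (18,6,has); (18,14,has); (18,15,has); (19,10,has); (19,15,has); (19,16,has); (20,14,has); (20,15,has); (20,16,has); (24,4,has); (24,21,has); (24,23,has); (25,5,has); (25,21,has); (25,22,has); (26,10,has); (26,22,has); (26,23,has); (27,21,has); (27,22,has); (27,23,has)


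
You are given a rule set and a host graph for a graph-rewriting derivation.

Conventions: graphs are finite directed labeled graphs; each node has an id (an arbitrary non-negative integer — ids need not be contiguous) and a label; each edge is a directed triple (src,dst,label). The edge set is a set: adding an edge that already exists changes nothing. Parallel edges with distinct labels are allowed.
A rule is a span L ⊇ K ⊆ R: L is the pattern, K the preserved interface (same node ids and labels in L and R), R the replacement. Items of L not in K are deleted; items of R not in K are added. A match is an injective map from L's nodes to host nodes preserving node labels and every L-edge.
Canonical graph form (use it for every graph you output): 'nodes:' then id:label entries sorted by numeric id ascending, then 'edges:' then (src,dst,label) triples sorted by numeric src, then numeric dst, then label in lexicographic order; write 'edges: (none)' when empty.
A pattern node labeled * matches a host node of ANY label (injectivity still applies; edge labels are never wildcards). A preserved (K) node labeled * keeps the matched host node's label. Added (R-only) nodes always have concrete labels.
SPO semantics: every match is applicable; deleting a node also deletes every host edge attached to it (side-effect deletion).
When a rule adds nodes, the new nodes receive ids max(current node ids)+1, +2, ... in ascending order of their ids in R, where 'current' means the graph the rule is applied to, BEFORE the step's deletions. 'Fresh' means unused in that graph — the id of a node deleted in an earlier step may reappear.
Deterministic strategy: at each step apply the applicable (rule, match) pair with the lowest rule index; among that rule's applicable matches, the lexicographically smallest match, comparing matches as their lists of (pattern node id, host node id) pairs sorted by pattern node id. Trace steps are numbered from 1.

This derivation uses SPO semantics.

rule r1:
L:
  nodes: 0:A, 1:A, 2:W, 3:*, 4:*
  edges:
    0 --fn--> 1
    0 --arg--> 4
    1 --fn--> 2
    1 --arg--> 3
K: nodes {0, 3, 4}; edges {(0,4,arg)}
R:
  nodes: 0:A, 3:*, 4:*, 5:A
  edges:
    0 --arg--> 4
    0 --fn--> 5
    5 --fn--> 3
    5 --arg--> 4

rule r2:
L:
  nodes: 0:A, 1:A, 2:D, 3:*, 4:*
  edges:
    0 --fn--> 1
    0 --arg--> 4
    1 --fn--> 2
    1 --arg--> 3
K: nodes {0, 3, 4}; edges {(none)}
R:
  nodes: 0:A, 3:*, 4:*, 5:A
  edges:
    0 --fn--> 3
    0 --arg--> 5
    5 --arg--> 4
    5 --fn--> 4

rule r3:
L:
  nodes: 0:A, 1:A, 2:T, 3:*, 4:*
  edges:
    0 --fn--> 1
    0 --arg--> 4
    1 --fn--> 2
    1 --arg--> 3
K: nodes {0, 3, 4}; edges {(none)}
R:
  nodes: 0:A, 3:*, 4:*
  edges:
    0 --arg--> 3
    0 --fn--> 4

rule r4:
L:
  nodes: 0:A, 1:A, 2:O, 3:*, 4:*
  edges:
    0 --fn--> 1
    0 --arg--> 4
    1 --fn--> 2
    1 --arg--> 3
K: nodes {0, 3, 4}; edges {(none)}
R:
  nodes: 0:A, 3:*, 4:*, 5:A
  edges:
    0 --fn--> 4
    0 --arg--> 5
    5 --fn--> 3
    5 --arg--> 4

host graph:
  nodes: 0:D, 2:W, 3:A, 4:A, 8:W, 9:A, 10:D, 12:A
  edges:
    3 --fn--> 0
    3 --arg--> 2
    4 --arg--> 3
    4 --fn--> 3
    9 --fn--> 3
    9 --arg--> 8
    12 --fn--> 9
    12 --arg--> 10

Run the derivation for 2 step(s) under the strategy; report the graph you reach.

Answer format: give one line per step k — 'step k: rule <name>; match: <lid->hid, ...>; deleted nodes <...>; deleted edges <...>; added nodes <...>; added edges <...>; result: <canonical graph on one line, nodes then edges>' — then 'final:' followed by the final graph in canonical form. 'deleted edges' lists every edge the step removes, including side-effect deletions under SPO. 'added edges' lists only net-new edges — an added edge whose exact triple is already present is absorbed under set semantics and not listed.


step 1: rule r2; match: 0->9, 1->3, 2->0, 3->2, 4->8; deleted nodes 0, 3; deleted edges (3,0,fn); (3,2,arg); (4,3,arg); (4,3,fn); (9,3,fn); (9,8,arg); added nodes 13; added edges (9,2,fn); (9,13,arg); (13,8,arg); (13,8,fn); result: nodes: 2:W, 4:A, 8:W, 9:A, 10:D, 12:A, 13:A edges: (9,2,fn); (9,13,arg); (12,9,fn); (12,10,arg); (13,8,arg); (13,8,fn)
step 2: rule r1; match: 0->12, 1->9, 2->2, 3->13, 4->10; deleted nodes 2, 9; deleted edges (9,2,fn); (9,13,arg); (12,9,fn); added nodes 14; added edges (12,14,fn); (14,10,arg); (14,13,fn); result: nodes: 4:A, 8:W, 10:D, 12:A, 13:A, 14:A edges: (12,10,arg); (12,14,fn); (13,8,arg); (13,8,fn); (14,10,arg); (14,13,fn)
final:
nodes: 4:A, 8:W, 10:D, 12:A, 13:A, 14:A
edges: (12,10,arg); (12,14,fn); (13,8,arg); (13,8,fn); (14,10,arg); (14,13,fn)


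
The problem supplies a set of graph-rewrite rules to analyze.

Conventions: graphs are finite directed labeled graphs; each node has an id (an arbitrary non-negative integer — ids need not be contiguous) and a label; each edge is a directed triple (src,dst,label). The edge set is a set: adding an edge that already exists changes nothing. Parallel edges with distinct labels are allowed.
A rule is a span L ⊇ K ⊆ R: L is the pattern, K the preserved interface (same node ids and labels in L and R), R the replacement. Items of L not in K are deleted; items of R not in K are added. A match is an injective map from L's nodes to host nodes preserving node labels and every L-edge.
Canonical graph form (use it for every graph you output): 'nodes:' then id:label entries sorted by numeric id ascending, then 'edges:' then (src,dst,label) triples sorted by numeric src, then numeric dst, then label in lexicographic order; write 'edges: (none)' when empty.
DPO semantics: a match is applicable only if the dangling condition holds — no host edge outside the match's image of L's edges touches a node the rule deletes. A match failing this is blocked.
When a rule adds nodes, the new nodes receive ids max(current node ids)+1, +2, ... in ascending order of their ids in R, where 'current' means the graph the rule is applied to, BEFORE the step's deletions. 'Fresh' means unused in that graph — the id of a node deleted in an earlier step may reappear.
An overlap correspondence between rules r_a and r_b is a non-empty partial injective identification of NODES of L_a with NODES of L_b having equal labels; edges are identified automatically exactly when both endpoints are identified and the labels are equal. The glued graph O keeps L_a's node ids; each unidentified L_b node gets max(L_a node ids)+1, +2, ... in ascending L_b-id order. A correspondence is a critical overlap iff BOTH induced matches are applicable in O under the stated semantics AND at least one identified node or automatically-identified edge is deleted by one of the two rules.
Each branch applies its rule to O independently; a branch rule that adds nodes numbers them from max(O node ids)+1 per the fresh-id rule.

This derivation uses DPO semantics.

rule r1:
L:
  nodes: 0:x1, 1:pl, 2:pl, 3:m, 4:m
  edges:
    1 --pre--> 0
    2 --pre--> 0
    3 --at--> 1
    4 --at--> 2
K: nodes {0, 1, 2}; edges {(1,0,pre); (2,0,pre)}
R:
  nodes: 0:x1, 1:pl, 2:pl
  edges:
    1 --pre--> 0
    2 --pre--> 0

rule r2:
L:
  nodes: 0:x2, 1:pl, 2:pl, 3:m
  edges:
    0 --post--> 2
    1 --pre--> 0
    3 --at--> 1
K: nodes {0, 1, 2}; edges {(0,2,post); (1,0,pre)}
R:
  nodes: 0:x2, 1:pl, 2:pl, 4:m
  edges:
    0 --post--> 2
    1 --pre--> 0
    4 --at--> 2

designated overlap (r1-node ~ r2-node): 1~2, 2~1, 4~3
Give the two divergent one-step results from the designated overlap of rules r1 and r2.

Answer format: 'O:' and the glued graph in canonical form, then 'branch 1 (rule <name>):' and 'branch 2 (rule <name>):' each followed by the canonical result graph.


O:
nodes: 0:x1, 1:pl, 2:pl, 3:m, 4:m, 5:x2
edges: (1,0,pre); (2,0,pre); (2,5,pre); (3,1,at); (4,2,at); (5,1,post)
branch 1 (rule r1):
nodes: 0:x1, 1:pl, 2:pl, 5:x2
edges: (1,0,pre); (2,0,pre); (2,5,pre); (5,1,post)
branch 2 (rule r2):
nodes: 0:x1, 1:pl, 2:pl, 3:m, 5:x2, 6:m
edges: (1,0,pre); (2,0,pre); (2,5,pre); (3,1,at); (5,1,post); (6,1,at)
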